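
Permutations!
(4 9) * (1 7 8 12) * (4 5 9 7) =[0, 4, 2, 3, 7, 9, 6, 8, 12, 5, 10, 11, 1] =(1 4 7 8 12)(5 9)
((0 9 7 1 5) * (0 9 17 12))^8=((0 17 12)(1 5 9 7))^8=(0 12 17)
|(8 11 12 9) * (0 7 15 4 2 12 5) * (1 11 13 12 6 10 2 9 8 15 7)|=12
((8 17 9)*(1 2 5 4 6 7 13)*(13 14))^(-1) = ((1 2 5 4 6 7 14 13)(8 17 9))^(-1) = (1 13 14 7 6 4 5 2)(8 9 17)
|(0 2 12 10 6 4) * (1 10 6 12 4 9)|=15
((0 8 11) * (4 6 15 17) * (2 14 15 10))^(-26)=(0 8 11)(2 15 4 10 14 17 6)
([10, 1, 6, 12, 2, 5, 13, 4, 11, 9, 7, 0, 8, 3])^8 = (0 12 6 7 11 3 2 10 8 13 4)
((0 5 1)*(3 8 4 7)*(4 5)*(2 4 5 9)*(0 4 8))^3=(9)(0 4)(1 3)(5 7)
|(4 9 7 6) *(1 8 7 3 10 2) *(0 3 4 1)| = 4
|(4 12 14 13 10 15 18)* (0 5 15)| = |(0 5 15 18 4 12 14 13 10)| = 9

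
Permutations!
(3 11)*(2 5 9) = (2 5 9)(3 11) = [0, 1, 5, 11, 4, 9, 6, 7, 8, 2, 10, 3]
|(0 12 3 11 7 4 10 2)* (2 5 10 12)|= 10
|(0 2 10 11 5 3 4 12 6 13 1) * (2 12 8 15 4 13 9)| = 33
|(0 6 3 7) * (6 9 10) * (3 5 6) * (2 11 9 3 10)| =|(0 3 7)(2 11 9)(5 6)| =6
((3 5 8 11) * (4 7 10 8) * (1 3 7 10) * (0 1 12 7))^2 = (12)(0 3 4 8)(1 5 10 11)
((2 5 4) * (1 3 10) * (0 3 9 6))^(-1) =((0 3 10 1 9 6)(2 5 4))^(-1) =(0 6 9 1 10 3)(2 4 5)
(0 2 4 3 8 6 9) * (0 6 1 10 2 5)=(0 5)(1 10 2 4 3 8)(6 9)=[5, 10, 4, 8, 3, 0, 9, 7, 1, 6, 2]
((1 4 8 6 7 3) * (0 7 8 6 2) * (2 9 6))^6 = ((0 7 3 1 4 2)(6 8 9))^6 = (9)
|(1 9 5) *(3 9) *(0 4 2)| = |(0 4 2)(1 3 9 5)| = 12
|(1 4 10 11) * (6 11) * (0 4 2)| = |(0 4 10 6 11 1 2)| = 7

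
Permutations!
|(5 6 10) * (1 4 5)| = |(1 4 5 6 10)| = 5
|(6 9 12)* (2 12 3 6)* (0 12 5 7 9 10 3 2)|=|(0 12)(2 5 7 9)(3 6 10)|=12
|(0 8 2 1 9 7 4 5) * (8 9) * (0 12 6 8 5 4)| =6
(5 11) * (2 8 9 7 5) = (2 8 9 7 5 11) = [0, 1, 8, 3, 4, 11, 6, 5, 9, 7, 10, 2]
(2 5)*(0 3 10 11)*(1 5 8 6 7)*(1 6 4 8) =(0 3 10 11)(1 5 2)(4 8)(6 7) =[3, 5, 1, 10, 8, 2, 7, 6, 4, 9, 11, 0]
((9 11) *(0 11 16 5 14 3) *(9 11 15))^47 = ((0 15 9 16 5 14 3))^47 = (0 14 16 15 3 5 9)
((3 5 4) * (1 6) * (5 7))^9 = (1 6)(3 7 5 4)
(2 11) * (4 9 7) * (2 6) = (2 11 6)(4 9 7) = [0, 1, 11, 3, 9, 5, 2, 4, 8, 7, 10, 6]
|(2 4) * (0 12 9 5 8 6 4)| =8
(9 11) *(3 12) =[0, 1, 2, 12, 4, 5, 6, 7, 8, 11, 10, 9, 3] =(3 12)(9 11)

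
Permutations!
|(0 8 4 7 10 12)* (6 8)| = 7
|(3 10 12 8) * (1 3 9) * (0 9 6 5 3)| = 6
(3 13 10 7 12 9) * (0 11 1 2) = [11, 2, 0, 13, 4, 5, 6, 12, 8, 3, 7, 1, 9, 10] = (0 11 1 2)(3 13 10 7 12 9)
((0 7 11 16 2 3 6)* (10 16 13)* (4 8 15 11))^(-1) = (0 6 3 2 16 10 13 11 15 8 4 7)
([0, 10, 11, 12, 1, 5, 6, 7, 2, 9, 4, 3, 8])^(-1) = [0, 4, 8, 11, 10, 5, 6, 7, 12, 9, 1, 2, 3]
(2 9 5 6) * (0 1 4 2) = [1, 4, 9, 3, 2, 6, 0, 7, 8, 5] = (0 1 4 2 9 5 6)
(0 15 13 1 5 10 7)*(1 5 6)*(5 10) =(0 15 13 10 7)(1 6) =[15, 6, 2, 3, 4, 5, 1, 0, 8, 9, 7, 11, 12, 10, 14, 13]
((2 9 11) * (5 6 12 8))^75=(5 8 12 6)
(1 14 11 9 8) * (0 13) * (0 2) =(0 13 2)(1 14 11 9 8) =[13, 14, 0, 3, 4, 5, 6, 7, 1, 8, 10, 9, 12, 2, 11]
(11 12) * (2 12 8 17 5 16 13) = [0, 1, 12, 3, 4, 16, 6, 7, 17, 9, 10, 8, 11, 2, 14, 15, 13, 5] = (2 12 11 8 17 5 16 13)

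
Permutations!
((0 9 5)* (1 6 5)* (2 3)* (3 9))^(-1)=(0 5 6 1 9 2 3)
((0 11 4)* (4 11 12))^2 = (0 4 12)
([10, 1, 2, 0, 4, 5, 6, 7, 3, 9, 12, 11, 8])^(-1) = (0 3 8 12 10)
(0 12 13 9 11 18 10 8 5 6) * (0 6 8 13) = (0 12)(5 8)(9 11 18 10 13) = [12, 1, 2, 3, 4, 8, 6, 7, 5, 11, 13, 18, 0, 9, 14, 15, 16, 17, 10]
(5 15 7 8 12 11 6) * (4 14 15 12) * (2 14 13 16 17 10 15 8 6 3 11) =(2 14 8 4 13 16 17 10 15 7 6 5 12)(3 11) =[0, 1, 14, 11, 13, 12, 5, 6, 4, 9, 15, 3, 2, 16, 8, 7, 17, 10]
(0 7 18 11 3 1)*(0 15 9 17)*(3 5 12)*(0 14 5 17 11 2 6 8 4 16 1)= (0 7 18 2 6 8 4 16 1 15 9 11 17 14 5 12 3)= [7, 15, 6, 0, 16, 12, 8, 18, 4, 11, 10, 17, 3, 13, 5, 9, 1, 14, 2]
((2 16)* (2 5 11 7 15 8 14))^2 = ((2 16 5 11 7 15 8 14))^2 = (2 5 7 8)(11 15 14 16)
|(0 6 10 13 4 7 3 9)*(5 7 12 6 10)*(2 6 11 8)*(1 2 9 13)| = |(0 10 1 2 6 5 7 3 13 4 12 11 8 9)| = 14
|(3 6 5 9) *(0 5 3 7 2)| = 10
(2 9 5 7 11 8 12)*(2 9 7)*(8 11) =(2 7 8 12 9 5) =[0, 1, 7, 3, 4, 2, 6, 8, 12, 5, 10, 11, 9]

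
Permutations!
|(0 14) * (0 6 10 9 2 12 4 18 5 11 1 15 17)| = |(0 14 6 10 9 2 12 4 18 5 11 1 15 17)| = 14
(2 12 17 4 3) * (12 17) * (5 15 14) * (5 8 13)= (2 17 4 3)(5 15 14 8 13)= [0, 1, 17, 2, 3, 15, 6, 7, 13, 9, 10, 11, 12, 5, 8, 14, 16, 4]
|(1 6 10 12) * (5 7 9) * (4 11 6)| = |(1 4 11 6 10 12)(5 7 9)| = 6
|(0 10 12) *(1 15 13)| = |(0 10 12)(1 15 13)| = 3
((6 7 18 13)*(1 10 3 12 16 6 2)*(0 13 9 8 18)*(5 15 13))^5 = (0 1 6 13 12 5 10 7 2 16 15 3)(8 9 18)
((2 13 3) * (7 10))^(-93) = ((2 13 3)(7 10))^(-93) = (13)(7 10)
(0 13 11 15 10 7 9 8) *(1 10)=(0 13 11 15 1 10 7 9 8)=[13, 10, 2, 3, 4, 5, 6, 9, 0, 8, 7, 15, 12, 11, 14, 1]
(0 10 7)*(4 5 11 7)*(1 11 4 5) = (0 10 5 4 1 11 7) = [10, 11, 2, 3, 1, 4, 6, 0, 8, 9, 5, 7]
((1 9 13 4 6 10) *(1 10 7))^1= (1 9 13 4 6 7)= ((1 9 13 4 6 7))^1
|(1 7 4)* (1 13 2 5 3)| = |(1 7 4 13 2 5 3)| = 7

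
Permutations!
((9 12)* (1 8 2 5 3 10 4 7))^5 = ((1 8 2 5 3 10 4 7)(9 12))^5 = (1 10 2 7 3 8 4 5)(9 12)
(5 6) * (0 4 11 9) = (0 4 11 9)(5 6) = [4, 1, 2, 3, 11, 6, 5, 7, 8, 0, 10, 9]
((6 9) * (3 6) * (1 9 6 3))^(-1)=((1 9))^(-1)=(1 9)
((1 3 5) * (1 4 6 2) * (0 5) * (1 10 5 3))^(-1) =((0 3)(2 10 5 4 6))^(-1) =(0 3)(2 6 4 5 10)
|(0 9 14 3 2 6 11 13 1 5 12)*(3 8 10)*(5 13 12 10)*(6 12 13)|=36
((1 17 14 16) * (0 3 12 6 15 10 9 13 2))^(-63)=(1 17 14 16)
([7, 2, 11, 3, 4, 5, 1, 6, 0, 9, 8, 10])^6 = [10, 7, 6, 3, 4, 5, 0, 8, 11, 9, 2, 1]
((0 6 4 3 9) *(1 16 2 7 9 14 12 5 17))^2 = (0 4 14 5 1 2 9 6 3 12 17 16 7)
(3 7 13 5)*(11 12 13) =(3 7 11 12 13 5) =[0, 1, 2, 7, 4, 3, 6, 11, 8, 9, 10, 12, 13, 5]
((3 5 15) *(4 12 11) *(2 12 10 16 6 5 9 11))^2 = (3 11 10 6 15 9 4 16 5)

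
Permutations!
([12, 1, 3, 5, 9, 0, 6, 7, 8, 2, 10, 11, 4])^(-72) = [3, 1, 4, 9, 0, 2, 6, 7, 8, 12, 10, 11, 5]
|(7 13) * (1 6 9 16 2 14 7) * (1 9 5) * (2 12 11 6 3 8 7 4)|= 33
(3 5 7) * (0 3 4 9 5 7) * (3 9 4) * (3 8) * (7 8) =(0 9 5)(3 8) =[9, 1, 2, 8, 4, 0, 6, 7, 3, 5]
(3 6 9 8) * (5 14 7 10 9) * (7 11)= (3 6 5 14 11 7 10 9 8)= [0, 1, 2, 6, 4, 14, 5, 10, 3, 8, 9, 7, 12, 13, 11]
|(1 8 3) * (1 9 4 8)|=|(3 9 4 8)|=4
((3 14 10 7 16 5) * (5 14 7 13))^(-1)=((3 7 16 14 10 13 5))^(-1)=(3 5 13 10 14 16 7)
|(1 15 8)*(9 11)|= 6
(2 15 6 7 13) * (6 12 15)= (2 6 7 13)(12 15)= [0, 1, 6, 3, 4, 5, 7, 13, 8, 9, 10, 11, 15, 2, 14, 12]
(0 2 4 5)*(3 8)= (0 2 4 5)(3 8)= [2, 1, 4, 8, 5, 0, 6, 7, 3]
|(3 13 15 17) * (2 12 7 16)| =|(2 12 7 16)(3 13 15 17)| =4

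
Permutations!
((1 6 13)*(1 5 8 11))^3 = ((1 6 13 5 8 11))^3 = (1 5)(6 8)(11 13)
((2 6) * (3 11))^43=(2 6)(3 11)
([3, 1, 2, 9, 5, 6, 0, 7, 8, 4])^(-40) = [9, 1, 2, 4, 6, 0, 3, 7, 8, 5]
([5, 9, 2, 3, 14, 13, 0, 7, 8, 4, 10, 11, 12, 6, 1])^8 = [0, 1, 2, 3, 4, 5, 6, 7, 8, 9, 10, 11, 12, 13, 14]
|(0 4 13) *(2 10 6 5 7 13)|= |(0 4 2 10 6 5 7 13)|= 8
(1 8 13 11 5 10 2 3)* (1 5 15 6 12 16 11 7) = [0, 8, 3, 5, 4, 10, 12, 1, 13, 9, 2, 15, 16, 7, 14, 6, 11] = (1 8 13 7)(2 3 5 10)(6 12 16 11 15)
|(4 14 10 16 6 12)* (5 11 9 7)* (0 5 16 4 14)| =|(0 5 11 9 7 16 6 12 14 10 4)| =11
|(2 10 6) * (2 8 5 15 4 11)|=8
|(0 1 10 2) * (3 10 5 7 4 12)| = |(0 1 5 7 4 12 3 10 2)| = 9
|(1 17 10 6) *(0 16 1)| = 6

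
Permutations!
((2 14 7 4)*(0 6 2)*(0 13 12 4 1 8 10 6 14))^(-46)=(0 7 8 6)(1 10 2 14)(4 12 13)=((0 14 7 1 8 10 6 2)(4 13 12))^(-46)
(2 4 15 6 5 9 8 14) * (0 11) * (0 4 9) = (0 11 4 15 6 5)(2 9 8 14) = [11, 1, 9, 3, 15, 0, 5, 7, 14, 8, 10, 4, 12, 13, 2, 6]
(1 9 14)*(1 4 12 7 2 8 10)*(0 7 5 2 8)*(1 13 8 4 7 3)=[3, 9, 0, 1, 12, 2, 6, 4, 10, 14, 13, 11, 5, 8, 7]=(0 3 1 9 14 7 4 12 5 2)(8 10 13)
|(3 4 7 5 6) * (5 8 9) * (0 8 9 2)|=6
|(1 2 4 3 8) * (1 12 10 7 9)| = |(1 2 4 3 8 12 10 7 9)| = 9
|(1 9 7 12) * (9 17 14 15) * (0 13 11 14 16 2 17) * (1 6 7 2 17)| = 24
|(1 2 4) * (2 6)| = |(1 6 2 4)| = 4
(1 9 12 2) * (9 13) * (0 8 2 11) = [8, 13, 1, 3, 4, 5, 6, 7, 2, 12, 10, 0, 11, 9] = (0 8 2 1 13 9 12 11)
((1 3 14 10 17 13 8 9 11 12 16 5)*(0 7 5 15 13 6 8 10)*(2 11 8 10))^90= ((0 7 5 1 3 14)(2 11 12 16 15 13)(6 10 17)(8 9))^90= (17)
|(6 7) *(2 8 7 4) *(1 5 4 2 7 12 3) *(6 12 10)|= 12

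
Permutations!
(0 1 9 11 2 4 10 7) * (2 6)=(0 1 9 11 6 2 4 10 7)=[1, 9, 4, 3, 10, 5, 2, 0, 8, 11, 7, 6]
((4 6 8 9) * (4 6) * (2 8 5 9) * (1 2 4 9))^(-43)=((1 2 8 4 9 6 5))^(-43)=(1 5 6 9 4 8 2)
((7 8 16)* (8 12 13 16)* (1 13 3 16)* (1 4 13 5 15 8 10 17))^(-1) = (1 17 10 8 15 5)(3 12 7 16)(4 13) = ((1 5 15 8 10 17)(3 16 7 12)(4 13))^(-1)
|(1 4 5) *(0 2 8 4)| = 6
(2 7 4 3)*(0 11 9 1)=(0 11 9 1)(2 7 4 3)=[11, 0, 7, 2, 3, 5, 6, 4, 8, 1, 10, 9]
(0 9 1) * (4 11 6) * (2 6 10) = [9, 0, 6, 3, 11, 5, 4, 7, 8, 1, 2, 10] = (0 9 1)(2 6 4 11 10)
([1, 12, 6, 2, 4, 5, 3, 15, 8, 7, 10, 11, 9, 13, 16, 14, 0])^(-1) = [16, 0, 3, 6, 4, 5, 2, 9, 8, 12, 10, 11, 1, 13, 15, 7, 14]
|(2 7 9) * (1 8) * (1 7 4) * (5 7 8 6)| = 7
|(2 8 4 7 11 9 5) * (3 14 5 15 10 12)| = |(2 8 4 7 11 9 15 10 12 3 14 5)| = 12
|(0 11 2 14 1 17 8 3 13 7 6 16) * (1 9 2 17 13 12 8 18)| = 9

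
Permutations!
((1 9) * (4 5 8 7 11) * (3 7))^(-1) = (1 9)(3 8 5 4 11 7) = ((1 9)(3 7 11 4 5 8))^(-1)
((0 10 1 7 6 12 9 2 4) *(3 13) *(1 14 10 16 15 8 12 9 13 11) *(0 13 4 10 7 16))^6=(1 13 8)(3 12 16)(4 15 11)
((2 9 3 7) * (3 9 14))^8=((2 14 3 7))^8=(14)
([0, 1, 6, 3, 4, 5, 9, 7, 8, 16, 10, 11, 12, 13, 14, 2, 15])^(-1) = (2 15 16 9 6)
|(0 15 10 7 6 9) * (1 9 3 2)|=9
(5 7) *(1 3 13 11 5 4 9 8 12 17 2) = (1 3 13 11 5 7 4 9 8 12 17 2) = [0, 3, 1, 13, 9, 7, 6, 4, 12, 8, 10, 5, 17, 11, 14, 15, 16, 2]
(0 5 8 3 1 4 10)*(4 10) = (0 5 8 3 1 10) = [5, 10, 2, 1, 4, 8, 6, 7, 3, 9, 0]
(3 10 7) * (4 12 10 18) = [0, 1, 2, 18, 12, 5, 6, 3, 8, 9, 7, 11, 10, 13, 14, 15, 16, 17, 4] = (3 18 4 12 10 7)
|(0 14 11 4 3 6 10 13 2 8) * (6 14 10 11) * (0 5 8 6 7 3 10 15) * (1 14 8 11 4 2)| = 12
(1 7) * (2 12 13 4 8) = [0, 7, 12, 3, 8, 5, 6, 1, 2, 9, 10, 11, 13, 4] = (1 7)(2 12 13 4 8)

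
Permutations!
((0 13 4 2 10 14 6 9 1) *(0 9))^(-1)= ((0 13 4 2 10 14 6)(1 9))^(-1)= (0 6 14 10 2 4 13)(1 9)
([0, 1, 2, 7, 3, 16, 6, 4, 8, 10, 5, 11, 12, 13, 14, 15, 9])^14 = [0, 1, 2, 4, 7, 9, 6, 3, 8, 5, 16, 11, 12, 13, 14, 15, 10]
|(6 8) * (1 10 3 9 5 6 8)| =|(1 10 3 9 5 6)| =6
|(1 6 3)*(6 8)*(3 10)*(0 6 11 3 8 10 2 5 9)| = |(0 6 2 5 9)(1 10 8 11 3)| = 5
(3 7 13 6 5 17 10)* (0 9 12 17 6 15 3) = [9, 1, 2, 7, 4, 6, 5, 13, 8, 12, 0, 11, 17, 15, 14, 3, 16, 10] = (0 9 12 17 10)(3 7 13 15)(5 6)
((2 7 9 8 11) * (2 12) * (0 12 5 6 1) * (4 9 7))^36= ((0 12 2 4 9 8 11 5 6 1))^36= (0 11 2 6 9)(1 8 12 5 4)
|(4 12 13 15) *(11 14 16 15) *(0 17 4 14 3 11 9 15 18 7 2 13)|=|(0 17 4 12)(2 13 9 15 14 16 18 7)(3 11)|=8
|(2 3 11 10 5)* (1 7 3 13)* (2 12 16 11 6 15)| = 35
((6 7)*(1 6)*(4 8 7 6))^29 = (1 4 8 7)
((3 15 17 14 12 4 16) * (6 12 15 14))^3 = (3 17 4 14 6 16 15 12) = ((3 14 15 17 6 12 4 16))^3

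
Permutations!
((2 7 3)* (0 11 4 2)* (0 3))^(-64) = (0 11 4 2 7)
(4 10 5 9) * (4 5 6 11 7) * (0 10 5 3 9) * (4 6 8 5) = (0 10 8 5)(3 9)(6 11 7) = [10, 1, 2, 9, 4, 0, 11, 6, 5, 3, 8, 7]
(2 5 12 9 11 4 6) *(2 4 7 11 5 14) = (2 14)(4 6)(5 12 9)(7 11) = [0, 1, 14, 3, 6, 12, 4, 11, 8, 5, 10, 7, 9, 13, 2]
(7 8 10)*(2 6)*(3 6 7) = [0, 1, 7, 6, 4, 5, 2, 8, 10, 9, 3] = (2 7 8 10 3 6)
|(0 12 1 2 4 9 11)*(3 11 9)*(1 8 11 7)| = |(0 12 8 11)(1 2 4 3 7)| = 20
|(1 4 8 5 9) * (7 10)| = |(1 4 8 5 9)(7 10)| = 10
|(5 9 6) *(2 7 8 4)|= 12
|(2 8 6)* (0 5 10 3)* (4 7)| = 12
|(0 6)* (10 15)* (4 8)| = |(0 6)(4 8)(10 15)| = 2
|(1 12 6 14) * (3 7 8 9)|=4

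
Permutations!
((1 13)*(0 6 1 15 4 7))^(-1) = (0 7 4 15 13 1 6)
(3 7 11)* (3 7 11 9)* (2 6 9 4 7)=[0, 1, 6, 11, 7, 5, 9, 4, 8, 3, 10, 2]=(2 6 9 3 11)(4 7)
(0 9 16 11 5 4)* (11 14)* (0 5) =(0 9 16 14 11)(4 5) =[9, 1, 2, 3, 5, 4, 6, 7, 8, 16, 10, 0, 12, 13, 11, 15, 14]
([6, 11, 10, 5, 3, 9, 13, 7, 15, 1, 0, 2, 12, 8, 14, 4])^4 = (0 15 9 10 8 5 2 13 3 11 6 4 1)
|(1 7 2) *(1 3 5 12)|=|(1 7 2 3 5 12)|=6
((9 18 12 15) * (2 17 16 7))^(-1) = (2 7 16 17)(9 15 12 18)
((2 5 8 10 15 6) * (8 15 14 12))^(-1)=(2 6 15 5)(8 12 14 10)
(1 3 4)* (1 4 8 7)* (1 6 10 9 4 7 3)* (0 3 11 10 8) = [3, 1, 2, 0, 7, 5, 8, 6, 11, 4, 9, 10] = (0 3)(4 7 6 8 11 10 9)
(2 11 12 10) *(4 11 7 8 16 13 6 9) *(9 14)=[0, 1, 7, 3, 11, 5, 14, 8, 16, 4, 2, 12, 10, 6, 9, 15, 13]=(2 7 8 16 13 6 14 9 4 11 12 10)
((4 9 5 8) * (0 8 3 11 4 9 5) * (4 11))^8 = (11)(0 9 8)(3 5 4)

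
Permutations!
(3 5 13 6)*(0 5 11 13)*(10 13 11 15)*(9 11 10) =(0 5)(3 15 9 11 10 13 6) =[5, 1, 2, 15, 4, 0, 3, 7, 8, 11, 13, 10, 12, 6, 14, 9]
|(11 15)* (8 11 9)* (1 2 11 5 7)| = |(1 2 11 15 9 8 5 7)| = 8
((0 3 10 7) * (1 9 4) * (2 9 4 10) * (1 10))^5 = ((0 3 2 9 1 4 10 7))^5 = (0 4 2 7 1 3 10 9)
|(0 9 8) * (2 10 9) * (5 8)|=6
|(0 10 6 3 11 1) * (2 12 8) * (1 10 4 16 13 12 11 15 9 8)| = 24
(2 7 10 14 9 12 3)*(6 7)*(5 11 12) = (2 6 7 10 14 9 5 11 12 3) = [0, 1, 6, 2, 4, 11, 7, 10, 8, 5, 14, 12, 3, 13, 9]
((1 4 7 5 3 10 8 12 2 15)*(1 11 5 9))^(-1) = (1 9 7 4)(2 12 8 10 3 5 11 15)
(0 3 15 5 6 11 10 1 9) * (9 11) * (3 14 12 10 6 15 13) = (0 14 12 10 1 11 6 9)(3 13)(5 15) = [14, 11, 2, 13, 4, 15, 9, 7, 8, 0, 1, 6, 10, 3, 12, 5]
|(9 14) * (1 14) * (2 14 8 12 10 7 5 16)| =|(1 8 12 10 7 5 16 2 14 9)| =10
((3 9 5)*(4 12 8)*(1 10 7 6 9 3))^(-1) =(1 5 9 6 7 10)(4 8 12)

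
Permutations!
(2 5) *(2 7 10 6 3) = (2 5 7 10 6 3) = [0, 1, 5, 2, 4, 7, 3, 10, 8, 9, 6]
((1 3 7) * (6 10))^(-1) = ((1 3 7)(6 10))^(-1) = (1 7 3)(6 10)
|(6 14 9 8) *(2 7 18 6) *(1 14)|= |(1 14 9 8 2 7 18 6)|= 8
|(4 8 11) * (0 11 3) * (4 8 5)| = |(0 11 8 3)(4 5)| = 4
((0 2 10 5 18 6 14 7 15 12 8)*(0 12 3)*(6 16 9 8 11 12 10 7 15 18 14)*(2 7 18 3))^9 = (18)(11 12)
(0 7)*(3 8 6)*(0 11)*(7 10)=(0 10 7 11)(3 8 6)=[10, 1, 2, 8, 4, 5, 3, 11, 6, 9, 7, 0]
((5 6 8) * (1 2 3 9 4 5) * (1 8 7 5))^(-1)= ((1 2 3 9 4)(5 6 7))^(-1)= (1 4 9 3 2)(5 7 6)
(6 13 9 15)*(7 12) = (6 13 9 15)(7 12) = [0, 1, 2, 3, 4, 5, 13, 12, 8, 15, 10, 11, 7, 9, 14, 6]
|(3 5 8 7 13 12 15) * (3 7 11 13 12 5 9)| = 12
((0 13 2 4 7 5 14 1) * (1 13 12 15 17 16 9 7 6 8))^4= (0 16 14 6 12 9 13 8 15 7 2 1 17 5 4)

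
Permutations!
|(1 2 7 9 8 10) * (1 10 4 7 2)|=4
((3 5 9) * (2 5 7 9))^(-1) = (2 5)(3 9 7)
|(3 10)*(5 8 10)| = 4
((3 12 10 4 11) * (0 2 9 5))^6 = (0 9)(2 5)(3 12 10 4 11)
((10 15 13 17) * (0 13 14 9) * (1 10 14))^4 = (0 9 14 17 13)(1 10 15)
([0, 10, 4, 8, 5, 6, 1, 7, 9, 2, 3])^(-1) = [0, 6, 9, 10, 2, 4, 5, 7, 3, 8, 1]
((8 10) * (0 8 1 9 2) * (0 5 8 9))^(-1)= (0 1 10 8 5 2 9)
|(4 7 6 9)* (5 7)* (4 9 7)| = 2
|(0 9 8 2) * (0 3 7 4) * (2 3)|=|(0 9 8 3 7 4)|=6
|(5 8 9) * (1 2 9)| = |(1 2 9 5 8)| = 5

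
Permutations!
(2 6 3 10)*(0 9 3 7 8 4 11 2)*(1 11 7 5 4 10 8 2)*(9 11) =(0 11 1 9 3 8 10)(2 6 5 4 7) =[11, 9, 6, 8, 7, 4, 5, 2, 10, 3, 0, 1]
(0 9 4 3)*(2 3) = (0 9 4 2 3) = [9, 1, 3, 0, 2, 5, 6, 7, 8, 4]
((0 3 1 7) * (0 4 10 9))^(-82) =((0 3 1 7 4 10 9))^(-82) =(0 1 4 9 3 7 10)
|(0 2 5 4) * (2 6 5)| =|(0 6 5 4)| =4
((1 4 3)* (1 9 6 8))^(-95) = (1 4 3 9 6 8)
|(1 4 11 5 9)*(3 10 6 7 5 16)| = 10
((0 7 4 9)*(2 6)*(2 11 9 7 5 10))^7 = (11)(4 7)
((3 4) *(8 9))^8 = ((3 4)(8 9))^8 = (9)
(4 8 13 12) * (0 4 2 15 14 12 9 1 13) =(0 4 8)(1 13 9)(2 15 14 12) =[4, 13, 15, 3, 8, 5, 6, 7, 0, 1, 10, 11, 2, 9, 12, 14]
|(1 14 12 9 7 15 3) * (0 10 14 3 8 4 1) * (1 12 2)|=6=|(0 10 14 2 1 3)(4 12 9 7 15 8)|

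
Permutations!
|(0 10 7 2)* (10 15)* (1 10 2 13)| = 12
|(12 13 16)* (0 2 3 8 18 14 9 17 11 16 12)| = 10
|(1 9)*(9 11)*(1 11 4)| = |(1 4)(9 11)| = 2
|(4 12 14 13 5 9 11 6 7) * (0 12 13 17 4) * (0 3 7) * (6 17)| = 12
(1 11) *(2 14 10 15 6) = (1 11)(2 14 10 15 6) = [0, 11, 14, 3, 4, 5, 2, 7, 8, 9, 15, 1, 12, 13, 10, 6]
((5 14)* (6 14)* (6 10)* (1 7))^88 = (14)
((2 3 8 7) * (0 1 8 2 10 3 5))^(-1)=((0 1 8 7 10 3 2 5))^(-1)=(0 5 2 3 10 7 8 1)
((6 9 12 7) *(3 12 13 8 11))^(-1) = ((3 12 7 6 9 13 8 11))^(-1) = (3 11 8 13 9 6 7 12)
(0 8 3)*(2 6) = [8, 1, 6, 0, 4, 5, 2, 7, 3] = (0 8 3)(2 6)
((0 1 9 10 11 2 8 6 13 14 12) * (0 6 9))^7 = ((0 1)(2 8 9 10 11)(6 13 14 12))^7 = (0 1)(2 9 11 8 10)(6 12 14 13)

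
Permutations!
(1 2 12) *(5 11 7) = (1 2 12)(5 11 7) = [0, 2, 12, 3, 4, 11, 6, 5, 8, 9, 10, 7, 1]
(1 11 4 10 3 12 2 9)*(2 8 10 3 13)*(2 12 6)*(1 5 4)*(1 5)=[0, 11, 9, 6, 3, 4, 2, 7, 10, 1, 13, 5, 8, 12]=(1 11 5 4 3 6 2 9)(8 10 13 12)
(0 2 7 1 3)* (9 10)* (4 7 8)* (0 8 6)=[2, 3, 6, 8, 7, 5, 0, 1, 4, 10, 9]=(0 2 6)(1 3 8 4 7)(9 10)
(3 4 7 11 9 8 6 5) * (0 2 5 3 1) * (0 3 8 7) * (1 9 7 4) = (0 2 5 9 4)(1 3)(6 8)(7 11) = [2, 3, 5, 1, 0, 9, 8, 11, 6, 4, 10, 7]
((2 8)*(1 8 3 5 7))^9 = ((1 8 2 3 5 7))^9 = (1 3)(2 7)(5 8)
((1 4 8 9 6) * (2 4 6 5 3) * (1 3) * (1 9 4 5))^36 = ((1 6 3 2 5 9)(4 8))^36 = (9)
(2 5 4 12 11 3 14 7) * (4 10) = (2 5 10 4 12 11 3 14 7) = [0, 1, 5, 14, 12, 10, 6, 2, 8, 9, 4, 3, 11, 13, 7]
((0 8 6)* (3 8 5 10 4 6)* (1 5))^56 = (0 5 4)(1 10 6)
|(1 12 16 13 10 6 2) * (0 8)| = 14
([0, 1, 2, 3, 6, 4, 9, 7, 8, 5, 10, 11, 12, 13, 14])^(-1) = (14)(4 5 9 6)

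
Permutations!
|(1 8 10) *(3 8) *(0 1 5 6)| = |(0 1 3 8 10 5 6)| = 7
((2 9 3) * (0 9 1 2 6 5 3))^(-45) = (0 9)(1 2)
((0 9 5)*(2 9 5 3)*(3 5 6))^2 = (0 3 9)(2 5 6)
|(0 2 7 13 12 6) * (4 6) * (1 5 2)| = 9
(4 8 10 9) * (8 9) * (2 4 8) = (2 4 9 8 10) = [0, 1, 4, 3, 9, 5, 6, 7, 10, 8, 2]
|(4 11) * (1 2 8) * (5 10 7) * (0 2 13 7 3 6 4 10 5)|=|(0 2 8 1 13 7)(3 6 4 11 10)|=30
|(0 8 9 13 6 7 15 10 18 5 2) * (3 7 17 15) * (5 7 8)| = 30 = |(0 5 2)(3 8 9 13 6 17 15 10 18 7)|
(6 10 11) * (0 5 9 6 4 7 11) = (0 5 9 6 10)(4 7 11) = [5, 1, 2, 3, 7, 9, 10, 11, 8, 6, 0, 4]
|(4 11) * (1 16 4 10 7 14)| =|(1 16 4 11 10 7 14)| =7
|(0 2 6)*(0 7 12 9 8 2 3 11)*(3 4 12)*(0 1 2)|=30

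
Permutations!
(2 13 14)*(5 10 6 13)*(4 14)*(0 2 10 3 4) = (0 2 5 3 4 14 10 6 13) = [2, 1, 5, 4, 14, 3, 13, 7, 8, 9, 6, 11, 12, 0, 10]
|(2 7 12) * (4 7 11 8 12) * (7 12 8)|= 5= |(2 11 7 4 12)|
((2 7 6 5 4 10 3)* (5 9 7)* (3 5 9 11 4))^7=(2 5 4 6 9 3 10 11 7)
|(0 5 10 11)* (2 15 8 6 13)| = |(0 5 10 11)(2 15 8 6 13)| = 20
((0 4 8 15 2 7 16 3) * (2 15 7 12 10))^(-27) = ((0 4 8 7 16 3)(2 12 10))^(-27) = (0 7)(3 8)(4 16)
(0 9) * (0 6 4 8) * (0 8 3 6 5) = (0 9 5)(3 6 4) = [9, 1, 2, 6, 3, 0, 4, 7, 8, 5]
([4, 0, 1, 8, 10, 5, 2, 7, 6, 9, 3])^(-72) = (10)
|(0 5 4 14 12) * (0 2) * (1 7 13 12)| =9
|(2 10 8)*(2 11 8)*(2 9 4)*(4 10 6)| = 6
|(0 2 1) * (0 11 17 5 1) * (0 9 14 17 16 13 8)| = |(0 2 9 14 17 5 1 11 16 13 8)| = 11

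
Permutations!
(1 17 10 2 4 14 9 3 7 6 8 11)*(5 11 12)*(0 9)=(0 9 3 7 6 8 12 5 11 1 17 10 2 4 14)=[9, 17, 4, 7, 14, 11, 8, 6, 12, 3, 2, 1, 5, 13, 0, 15, 16, 10]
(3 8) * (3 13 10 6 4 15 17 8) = [0, 1, 2, 3, 15, 5, 4, 7, 13, 9, 6, 11, 12, 10, 14, 17, 16, 8] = (4 15 17 8 13 10 6)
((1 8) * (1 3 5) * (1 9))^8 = (1 5 8 9 3)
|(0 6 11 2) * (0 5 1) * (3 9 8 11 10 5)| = |(0 6 10 5 1)(2 3 9 8 11)| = 5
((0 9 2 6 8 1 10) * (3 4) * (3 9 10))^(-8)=((0 10)(1 3 4 9 2 6 8))^(-8)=(10)(1 8 6 2 9 4 3)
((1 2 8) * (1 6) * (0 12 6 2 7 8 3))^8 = (12)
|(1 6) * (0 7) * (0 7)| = |(7)(1 6)| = 2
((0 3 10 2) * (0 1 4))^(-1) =(0 4 1 2 10 3)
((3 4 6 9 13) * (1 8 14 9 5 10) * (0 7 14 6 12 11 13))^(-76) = ((0 7 14 9)(1 8 6 5 10)(3 4 12 11 13))^(-76) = (14)(1 10 5 6 8)(3 13 11 12 4)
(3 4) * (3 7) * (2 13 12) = [0, 1, 13, 4, 7, 5, 6, 3, 8, 9, 10, 11, 2, 12] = (2 13 12)(3 4 7)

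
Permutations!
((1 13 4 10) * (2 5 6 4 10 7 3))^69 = (13)(2 4)(3 6)(5 7)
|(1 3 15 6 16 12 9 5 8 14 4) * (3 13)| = |(1 13 3 15 6 16 12 9 5 8 14 4)| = 12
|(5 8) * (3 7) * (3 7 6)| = |(3 6)(5 8)| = 2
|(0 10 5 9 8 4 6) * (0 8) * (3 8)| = 4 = |(0 10 5 9)(3 8 4 6)|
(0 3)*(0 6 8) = (0 3 6 8) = [3, 1, 2, 6, 4, 5, 8, 7, 0]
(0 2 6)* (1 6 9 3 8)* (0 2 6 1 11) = (0 6 2 9 3 8 11) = [6, 1, 9, 8, 4, 5, 2, 7, 11, 3, 10, 0]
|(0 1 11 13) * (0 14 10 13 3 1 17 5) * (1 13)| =6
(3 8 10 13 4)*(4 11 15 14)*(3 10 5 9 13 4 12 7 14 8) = (4 10)(5 9 13 11 15 8)(7 14 12) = [0, 1, 2, 3, 10, 9, 6, 14, 5, 13, 4, 15, 7, 11, 12, 8]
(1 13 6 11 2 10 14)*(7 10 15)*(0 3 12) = (0 3 12)(1 13 6 11 2 15 7 10 14) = [3, 13, 15, 12, 4, 5, 11, 10, 8, 9, 14, 2, 0, 6, 1, 7]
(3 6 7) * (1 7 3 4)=(1 7 4)(3 6)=[0, 7, 2, 6, 1, 5, 3, 4]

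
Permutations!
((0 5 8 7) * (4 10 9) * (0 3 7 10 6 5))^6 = (10)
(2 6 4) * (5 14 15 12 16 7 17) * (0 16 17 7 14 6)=(0 16 14 15 12 17 5 6 4 2)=[16, 1, 0, 3, 2, 6, 4, 7, 8, 9, 10, 11, 17, 13, 15, 12, 14, 5]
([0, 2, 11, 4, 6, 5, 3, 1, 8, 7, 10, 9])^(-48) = [0, 11, 9, 3, 4, 5, 6, 2, 8, 1, 10, 7]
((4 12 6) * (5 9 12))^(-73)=((4 5 9 12 6))^(-73)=(4 9 6 5 12)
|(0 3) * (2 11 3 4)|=|(0 4 2 11 3)|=5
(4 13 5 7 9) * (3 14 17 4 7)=(3 14 17 4 13 5)(7 9)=[0, 1, 2, 14, 13, 3, 6, 9, 8, 7, 10, 11, 12, 5, 17, 15, 16, 4]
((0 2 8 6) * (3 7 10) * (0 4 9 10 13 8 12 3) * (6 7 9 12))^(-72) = (13)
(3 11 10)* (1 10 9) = (1 10 3 11 9) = [0, 10, 2, 11, 4, 5, 6, 7, 8, 1, 3, 9]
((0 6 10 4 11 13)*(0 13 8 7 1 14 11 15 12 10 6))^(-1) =(1 7 8 11 14)(4 10 12 15)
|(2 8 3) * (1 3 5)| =|(1 3 2 8 5)| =5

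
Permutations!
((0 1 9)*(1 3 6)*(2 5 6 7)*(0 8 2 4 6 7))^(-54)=(1 8 5 4)(2 7 6 9)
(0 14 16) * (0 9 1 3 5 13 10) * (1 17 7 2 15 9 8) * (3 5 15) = (0 14 16 8 1 5 13 10)(2 3 15 9 17 7) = [14, 5, 3, 15, 4, 13, 6, 2, 1, 17, 0, 11, 12, 10, 16, 9, 8, 7]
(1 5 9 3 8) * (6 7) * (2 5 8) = [0, 8, 5, 2, 4, 9, 7, 6, 1, 3] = (1 8)(2 5 9 3)(6 7)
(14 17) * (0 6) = [6, 1, 2, 3, 4, 5, 0, 7, 8, 9, 10, 11, 12, 13, 17, 15, 16, 14] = (0 6)(14 17)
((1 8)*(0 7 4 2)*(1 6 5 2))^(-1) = (0 2 5 6 8 1 4 7)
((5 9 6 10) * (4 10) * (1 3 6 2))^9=(1 3 6 4 10 5 9 2)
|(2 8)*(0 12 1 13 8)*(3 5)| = |(0 12 1 13 8 2)(3 5)| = 6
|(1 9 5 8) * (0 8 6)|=6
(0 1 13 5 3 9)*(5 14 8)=(0 1 13 14 8 5 3 9)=[1, 13, 2, 9, 4, 3, 6, 7, 5, 0, 10, 11, 12, 14, 8]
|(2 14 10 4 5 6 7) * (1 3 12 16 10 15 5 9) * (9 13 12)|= 30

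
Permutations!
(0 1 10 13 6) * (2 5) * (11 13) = (0 1 10 11 13 6)(2 5) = [1, 10, 5, 3, 4, 2, 0, 7, 8, 9, 11, 13, 12, 6]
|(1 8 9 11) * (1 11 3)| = 4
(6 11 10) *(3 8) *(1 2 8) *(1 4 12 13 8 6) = [0, 2, 6, 4, 12, 5, 11, 7, 3, 9, 1, 10, 13, 8] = (1 2 6 11 10)(3 4 12 13 8)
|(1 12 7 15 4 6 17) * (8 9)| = |(1 12 7 15 4 6 17)(8 9)| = 14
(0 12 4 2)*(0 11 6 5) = [12, 1, 11, 3, 2, 0, 5, 7, 8, 9, 10, 6, 4] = (0 12 4 2 11 6 5)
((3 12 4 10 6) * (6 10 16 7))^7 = (3 12 4 16 7 6)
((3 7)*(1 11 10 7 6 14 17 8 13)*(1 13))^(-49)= (1 6 11 14 10 17 7 8 3)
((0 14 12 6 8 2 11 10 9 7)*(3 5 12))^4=((0 14 3 5 12 6 8 2 11 10 9 7))^4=(0 12 11)(2 7 5)(3 8 9)(6 10 14)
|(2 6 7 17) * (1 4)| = 4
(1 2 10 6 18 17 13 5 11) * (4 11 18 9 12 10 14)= (1 2 14 4 11)(5 18 17 13)(6 9 12 10)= [0, 2, 14, 3, 11, 18, 9, 7, 8, 12, 6, 1, 10, 5, 4, 15, 16, 13, 17]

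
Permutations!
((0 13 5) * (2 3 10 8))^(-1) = (0 5 13)(2 8 10 3)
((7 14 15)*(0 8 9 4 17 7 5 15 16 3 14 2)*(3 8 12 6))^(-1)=(0 2 7 17 4 9 8 16 14 3 6 12)(5 15)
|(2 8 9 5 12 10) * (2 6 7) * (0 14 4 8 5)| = |(0 14 4 8 9)(2 5 12 10 6 7)| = 30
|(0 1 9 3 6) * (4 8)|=|(0 1 9 3 6)(4 8)|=10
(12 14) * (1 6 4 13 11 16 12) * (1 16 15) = (1 6 4 13 11 15)(12 14 16) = [0, 6, 2, 3, 13, 5, 4, 7, 8, 9, 10, 15, 14, 11, 16, 1, 12]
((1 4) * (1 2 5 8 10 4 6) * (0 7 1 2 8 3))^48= (10)(0 3 5 2 6 1 7)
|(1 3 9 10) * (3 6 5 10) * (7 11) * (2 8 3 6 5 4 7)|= |(1 5 10)(2 8 3 9 6 4 7 11)|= 24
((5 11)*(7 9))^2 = ((5 11)(7 9))^2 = (11)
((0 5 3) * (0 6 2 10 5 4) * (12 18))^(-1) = (0 4)(2 6 3 5 10)(12 18)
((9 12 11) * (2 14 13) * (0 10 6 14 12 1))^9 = (0 1 9 11 12 2 13 14 6 10)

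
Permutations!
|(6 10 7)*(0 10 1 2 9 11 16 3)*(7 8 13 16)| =|(0 10 8 13 16 3)(1 2 9 11 7 6)| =6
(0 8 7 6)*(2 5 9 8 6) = (0 6)(2 5 9 8 7) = [6, 1, 5, 3, 4, 9, 0, 2, 7, 8]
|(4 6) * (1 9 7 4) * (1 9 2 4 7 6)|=6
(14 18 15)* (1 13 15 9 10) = (1 13 15 14 18 9 10) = [0, 13, 2, 3, 4, 5, 6, 7, 8, 10, 1, 11, 12, 15, 18, 14, 16, 17, 9]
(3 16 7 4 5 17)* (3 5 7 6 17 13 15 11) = (3 16 6 17 5 13 15 11)(4 7) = [0, 1, 2, 16, 7, 13, 17, 4, 8, 9, 10, 3, 12, 15, 14, 11, 6, 5]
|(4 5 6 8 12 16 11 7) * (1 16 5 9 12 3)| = |(1 16 11 7 4 9 12 5 6 8 3)| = 11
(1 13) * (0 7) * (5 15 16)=(0 7)(1 13)(5 15 16)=[7, 13, 2, 3, 4, 15, 6, 0, 8, 9, 10, 11, 12, 1, 14, 16, 5]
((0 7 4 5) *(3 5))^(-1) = ((0 7 4 3 5))^(-1) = (0 5 3 4 7)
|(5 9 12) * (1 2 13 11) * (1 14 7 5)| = 9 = |(1 2 13 11 14 7 5 9 12)|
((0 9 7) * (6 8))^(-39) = ((0 9 7)(6 8))^(-39) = (9)(6 8)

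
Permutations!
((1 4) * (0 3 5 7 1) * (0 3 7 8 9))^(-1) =((0 7 1 4 3 5 8 9))^(-1) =(0 9 8 5 3 4 1 7)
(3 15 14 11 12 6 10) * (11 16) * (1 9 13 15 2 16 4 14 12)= (1 9 13 15 12 6 10 3 2 16 11)(4 14)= [0, 9, 16, 2, 14, 5, 10, 7, 8, 13, 3, 1, 6, 15, 4, 12, 11]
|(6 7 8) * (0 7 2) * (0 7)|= |(2 7 8 6)|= 4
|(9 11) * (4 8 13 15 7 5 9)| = |(4 8 13 15 7 5 9 11)| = 8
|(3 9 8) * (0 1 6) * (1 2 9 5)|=8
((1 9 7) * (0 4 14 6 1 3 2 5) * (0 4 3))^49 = ((0 3 2 5 4 14 6 1 9 7))^49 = (0 7 9 1 6 14 4 5 2 3)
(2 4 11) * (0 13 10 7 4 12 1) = (0 13 10 7 4 11 2 12 1) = [13, 0, 12, 3, 11, 5, 6, 4, 8, 9, 7, 2, 1, 10]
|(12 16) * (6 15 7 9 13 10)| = |(6 15 7 9 13 10)(12 16)| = 6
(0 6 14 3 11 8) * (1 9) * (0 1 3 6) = (1 9 3 11 8)(6 14) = [0, 9, 2, 11, 4, 5, 14, 7, 1, 3, 10, 8, 12, 13, 6]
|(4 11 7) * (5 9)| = 6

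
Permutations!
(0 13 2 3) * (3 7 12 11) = (0 13 2 7 12 11 3) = [13, 1, 7, 0, 4, 5, 6, 12, 8, 9, 10, 3, 11, 2]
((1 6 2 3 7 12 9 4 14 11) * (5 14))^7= (1 4 3 11 9 2 14 12 6 5 7)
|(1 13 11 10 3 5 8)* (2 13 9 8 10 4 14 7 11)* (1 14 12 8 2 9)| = |(2 13 9)(3 5 10)(4 12 8 14 7 11)| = 6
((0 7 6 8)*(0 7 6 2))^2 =((0 6 8 7 2))^2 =(0 8 2 6 7)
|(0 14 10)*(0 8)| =4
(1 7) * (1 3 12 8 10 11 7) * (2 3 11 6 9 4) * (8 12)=(12)(2 3 8 10 6 9 4)(7 11)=[0, 1, 3, 8, 2, 5, 9, 11, 10, 4, 6, 7, 12]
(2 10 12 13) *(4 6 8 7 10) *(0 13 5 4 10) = (0 13 2 10 12 5 4 6 8 7) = [13, 1, 10, 3, 6, 4, 8, 0, 7, 9, 12, 11, 5, 2]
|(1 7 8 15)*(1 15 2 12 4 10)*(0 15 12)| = 9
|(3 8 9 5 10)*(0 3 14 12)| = 8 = |(0 3 8 9 5 10 14 12)|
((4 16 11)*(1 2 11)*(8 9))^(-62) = ((1 2 11 4 16)(8 9))^(-62) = (1 4 2 16 11)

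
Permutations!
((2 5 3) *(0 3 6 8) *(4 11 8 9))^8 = (0 8 11 4 9 6 5 2 3)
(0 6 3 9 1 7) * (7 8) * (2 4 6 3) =(0 3 9 1 8 7)(2 4 6) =[3, 8, 4, 9, 6, 5, 2, 0, 7, 1]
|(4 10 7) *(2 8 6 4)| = 6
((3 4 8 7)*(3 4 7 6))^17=((3 7 4 8 6))^17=(3 4 6 7 8)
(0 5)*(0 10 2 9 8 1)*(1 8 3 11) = (0 5 10 2 9 3 11 1) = [5, 0, 9, 11, 4, 10, 6, 7, 8, 3, 2, 1]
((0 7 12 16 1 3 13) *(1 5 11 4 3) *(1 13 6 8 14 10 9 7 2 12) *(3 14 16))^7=(0 5 1 8 9 3 14 2 11 13 16 7 6 10 12 4)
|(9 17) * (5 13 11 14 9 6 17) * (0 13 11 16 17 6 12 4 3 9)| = |(0 13 16 17 12 4 3 9 5 11 14)| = 11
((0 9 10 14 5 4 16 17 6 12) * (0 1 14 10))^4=((0 9)(1 14 5 4 16 17 6 12))^4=(1 16)(4 12)(5 6)(14 17)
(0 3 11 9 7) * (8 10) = (0 3 11 9 7)(8 10) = [3, 1, 2, 11, 4, 5, 6, 0, 10, 7, 8, 9]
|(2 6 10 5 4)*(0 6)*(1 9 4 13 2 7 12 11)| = |(0 6 10 5 13 2)(1 9 4 7 12 11)| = 6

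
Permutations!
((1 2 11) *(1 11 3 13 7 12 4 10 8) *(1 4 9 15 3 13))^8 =(15)(4 8 10)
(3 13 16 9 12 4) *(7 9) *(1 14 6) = (1 14 6)(3 13 16 7 9 12 4) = [0, 14, 2, 13, 3, 5, 1, 9, 8, 12, 10, 11, 4, 16, 6, 15, 7]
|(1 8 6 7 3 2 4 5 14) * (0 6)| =|(0 6 7 3 2 4 5 14 1 8)| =10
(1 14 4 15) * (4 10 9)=(1 14 10 9 4 15)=[0, 14, 2, 3, 15, 5, 6, 7, 8, 4, 9, 11, 12, 13, 10, 1]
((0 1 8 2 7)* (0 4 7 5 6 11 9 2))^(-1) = (0 8 1)(2 9 11 6 5)(4 7)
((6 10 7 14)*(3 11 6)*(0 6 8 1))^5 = (0 3 6 11 10 8 7 1 14) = ((0 6 10 7 14 3 11 8 1))^5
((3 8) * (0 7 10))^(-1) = (0 10 7)(3 8)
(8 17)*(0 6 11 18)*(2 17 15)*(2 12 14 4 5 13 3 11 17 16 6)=(0 2 16 6 17 8 15 12 14 4 5 13 3 11 18)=[2, 1, 16, 11, 5, 13, 17, 7, 15, 9, 10, 18, 14, 3, 4, 12, 6, 8, 0]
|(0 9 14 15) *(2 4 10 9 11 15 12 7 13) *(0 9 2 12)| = |(0 11 15 9 14)(2 4 10)(7 13 12)| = 15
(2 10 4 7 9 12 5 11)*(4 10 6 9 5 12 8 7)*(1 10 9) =(12)(1 10 9 8 7 5 11 2 6) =[0, 10, 6, 3, 4, 11, 1, 5, 7, 8, 9, 2, 12]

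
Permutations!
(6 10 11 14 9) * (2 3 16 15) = (2 3 16 15)(6 10 11 14 9) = [0, 1, 3, 16, 4, 5, 10, 7, 8, 6, 11, 14, 12, 13, 9, 2, 15]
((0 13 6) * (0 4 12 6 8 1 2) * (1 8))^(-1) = ((0 13 1 2)(4 12 6))^(-1) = (0 2 1 13)(4 6 12)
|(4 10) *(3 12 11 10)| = 5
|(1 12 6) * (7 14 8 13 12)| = |(1 7 14 8 13 12 6)| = 7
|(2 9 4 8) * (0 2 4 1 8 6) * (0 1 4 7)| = 8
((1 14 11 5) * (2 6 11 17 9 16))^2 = (1 17 16 6 5 14 9 2 11) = ((1 14 17 9 16 2 6 11 5))^2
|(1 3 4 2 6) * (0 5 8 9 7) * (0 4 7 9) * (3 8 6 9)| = |(0 5 6 1 8)(2 9 3 7 4)| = 5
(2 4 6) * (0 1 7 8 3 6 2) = (0 1 7 8 3 6)(2 4) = [1, 7, 4, 6, 2, 5, 0, 8, 3]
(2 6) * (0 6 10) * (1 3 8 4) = (0 6 2 10)(1 3 8 4) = [6, 3, 10, 8, 1, 5, 2, 7, 4, 9, 0]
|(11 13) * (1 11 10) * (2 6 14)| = |(1 11 13 10)(2 6 14)| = 12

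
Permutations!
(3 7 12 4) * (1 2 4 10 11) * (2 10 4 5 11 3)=(1 10 3 7 12 4 2 5 11)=[0, 10, 5, 7, 2, 11, 6, 12, 8, 9, 3, 1, 4]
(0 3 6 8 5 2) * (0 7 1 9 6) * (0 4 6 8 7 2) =(0 3 4 6 7 1 9 8 5) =[3, 9, 2, 4, 6, 0, 7, 1, 5, 8]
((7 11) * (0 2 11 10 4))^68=(0 11 10)(2 7 4)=((0 2 11 7 10 4))^68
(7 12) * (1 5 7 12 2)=(12)(1 5 7 2)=[0, 5, 1, 3, 4, 7, 6, 2, 8, 9, 10, 11, 12]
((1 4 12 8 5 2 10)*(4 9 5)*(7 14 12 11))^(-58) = (1 5 10 9 2)(4 7 12)(8 11 14)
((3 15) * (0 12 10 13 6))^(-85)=(3 15)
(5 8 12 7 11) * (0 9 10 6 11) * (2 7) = (0 9 10 6 11 5 8 12 2 7) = [9, 1, 7, 3, 4, 8, 11, 0, 12, 10, 6, 5, 2]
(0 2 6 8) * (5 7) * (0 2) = (2 6 8)(5 7) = [0, 1, 6, 3, 4, 7, 8, 5, 2]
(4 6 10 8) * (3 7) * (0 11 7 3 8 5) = (0 11 7 8 4 6 10 5) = [11, 1, 2, 3, 6, 0, 10, 8, 4, 9, 5, 7]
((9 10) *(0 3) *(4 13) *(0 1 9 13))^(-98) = ((0 3 1 9 10 13 4))^(-98) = (13)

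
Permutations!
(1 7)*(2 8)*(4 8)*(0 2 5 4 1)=(0 2 1 7)(4 8 5)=[2, 7, 1, 3, 8, 4, 6, 0, 5]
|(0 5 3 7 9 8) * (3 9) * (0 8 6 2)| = 10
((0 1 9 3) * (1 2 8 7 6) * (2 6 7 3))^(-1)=(0 3 8 2 9 1 6)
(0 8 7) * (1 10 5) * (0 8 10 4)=(0 10 5 1 4)(7 8)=[10, 4, 2, 3, 0, 1, 6, 8, 7, 9, 5]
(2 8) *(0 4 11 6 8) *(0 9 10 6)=(0 4 11)(2 9 10 6 8)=[4, 1, 9, 3, 11, 5, 8, 7, 2, 10, 6, 0]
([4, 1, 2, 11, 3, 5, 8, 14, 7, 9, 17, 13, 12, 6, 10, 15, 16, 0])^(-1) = [17, 1, 2, 4, 0, 5, 13, 8, 6, 9, 14, 3, 12, 11, 7, 15, 16, 10]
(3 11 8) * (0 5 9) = (0 5 9)(3 11 8) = [5, 1, 2, 11, 4, 9, 6, 7, 3, 0, 10, 8]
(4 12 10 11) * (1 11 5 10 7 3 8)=[0, 11, 2, 8, 12, 10, 6, 3, 1, 9, 5, 4, 7]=(1 11 4 12 7 3 8)(5 10)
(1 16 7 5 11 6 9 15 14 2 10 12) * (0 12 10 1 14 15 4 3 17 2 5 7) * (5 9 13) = (0 12 14 9 4 3 17 2 1 16)(5 11 6 13) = [12, 16, 1, 17, 3, 11, 13, 7, 8, 4, 10, 6, 14, 5, 9, 15, 0, 2]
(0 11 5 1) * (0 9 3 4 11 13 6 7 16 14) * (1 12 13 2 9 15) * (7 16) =[2, 15, 9, 4, 11, 12, 16, 7, 8, 3, 10, 5, 13, 6, 0, 1, 14] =(0 2 9 3 4 11 5 12 13 6 16 14)(1 15)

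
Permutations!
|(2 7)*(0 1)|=|(0 1)(2 7)|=2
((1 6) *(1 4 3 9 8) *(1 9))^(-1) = (1 3 4 6)(8 9)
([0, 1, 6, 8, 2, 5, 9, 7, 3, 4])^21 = [0, 1, 6, 8, 2, 5, 9, 7, 3, 4]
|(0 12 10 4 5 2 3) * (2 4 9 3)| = 10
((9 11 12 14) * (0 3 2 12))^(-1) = (0 11 9 14 12 2 3)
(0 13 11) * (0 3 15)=[13, 1, 2, 15, 4, 5, 6, 7, 8, 9, 10, 3, 12, 11, 14, 0]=(0 13 11 3 15)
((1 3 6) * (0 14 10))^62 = (0 10 14)(1 6 3)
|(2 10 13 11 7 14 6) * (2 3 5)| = |(2 10 13 11 7 14 6 3 5)| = 9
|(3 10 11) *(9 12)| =6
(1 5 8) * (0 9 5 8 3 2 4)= (0 9 5 3 2 4)(1 8)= [9, 8, 4, 2, 0, 3, 6, 7, 1, 5]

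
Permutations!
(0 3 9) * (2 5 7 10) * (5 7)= (0 3 9)(2 7 10)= [3, 1, 7, 9, 4, 5, 6, 10, 8, 0, 2]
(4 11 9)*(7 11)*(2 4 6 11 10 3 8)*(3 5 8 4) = (2 3 4 7 10 5 8)(6 11 9) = [0, 1, 3, 4, 7, 8, 11, 10, 2, 6, 5, 9]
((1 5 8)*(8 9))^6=(1 9)(5 8)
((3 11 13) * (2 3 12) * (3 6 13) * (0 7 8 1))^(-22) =((0 7 8 1)(2 6 13 12)(3 11))^(-22) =(0 8)(1 7)(2 13)(6 12)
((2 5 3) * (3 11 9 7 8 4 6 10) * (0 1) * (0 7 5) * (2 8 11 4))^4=(0 9 10)(1 5 3)(2 11 6)(4 8 7)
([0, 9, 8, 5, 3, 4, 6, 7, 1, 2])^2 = [0, 2, 1, 4, 5, 3, 6, 7, 9, 8]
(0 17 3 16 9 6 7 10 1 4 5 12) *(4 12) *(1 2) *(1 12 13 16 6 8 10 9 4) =[17, 13, 12, 6, 5, 1, 7, 9, 10, 8, 2, 11, 0, 16, 14, 15, 4, 3] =(0 17 3 6 7 9 8 10 2 12)(1 13 16 4 5)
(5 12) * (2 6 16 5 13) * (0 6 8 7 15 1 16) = (0 6)(1 16 5 12 13 2 8 7 15) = [6, 16, 8, 3, 4, 12, 0, 15, 7, 9, 10, 11, 13, 2, 14, 1, 5]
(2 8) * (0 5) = (0 5)(2 8) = [5, 1, 8, 3, 4, 0, 6, 7, 2]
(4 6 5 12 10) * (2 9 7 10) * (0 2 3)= (0 2 9 7 10 4 6 5 12 3)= [2, 1, 9, 0, 6, 12, 5, 10, 8, 7, 4, 11, 3]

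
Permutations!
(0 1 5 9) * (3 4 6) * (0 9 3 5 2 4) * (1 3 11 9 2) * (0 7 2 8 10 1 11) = (0 3 7 2 4 6 5)(1 11 9 8 10) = [3, 11, 4, 7, 6, 0, 5, 2, 10, 8, 1, 9]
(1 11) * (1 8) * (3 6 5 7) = (1 11 8)(3 6 5 7) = [0, 11, 2, 6, 4, 7, 5, 3, 1, 9, 10, 8]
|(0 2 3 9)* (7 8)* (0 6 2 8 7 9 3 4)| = |(0 8 9 6 2 4)| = 6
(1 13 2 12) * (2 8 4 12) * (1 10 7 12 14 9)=(1 13 8 4 14 9)(7 12 10)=[0, 13, 2, 3, 14, 5, 6, 12, 4, 1, 7, 11, 10, 8, 9]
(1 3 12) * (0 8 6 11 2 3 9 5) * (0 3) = [8, 9, 0, 12, 4, 3, 11, 7, 6, 5, 10, 2, 1] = (0 8 6 11 2)(1 9 5 3 12)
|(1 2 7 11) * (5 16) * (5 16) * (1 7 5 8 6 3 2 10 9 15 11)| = |(16)(1 10 9 15 11 7)(2 5 8 6 3)| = 30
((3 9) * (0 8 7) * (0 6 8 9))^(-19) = (0 3 9)(6 7 8)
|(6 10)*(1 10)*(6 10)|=|(10)(1 6)|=2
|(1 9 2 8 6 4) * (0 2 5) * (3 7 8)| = 10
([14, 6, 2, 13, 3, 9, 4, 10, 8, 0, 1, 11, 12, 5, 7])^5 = (0 6 9 1 5 10 13 7 3 14 4)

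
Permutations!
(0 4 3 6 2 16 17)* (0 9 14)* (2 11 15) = (0 4 3 6 11 15 2 16 17 9 14) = [4, 1, 16, 6, 3, 5, 11, 7, 8, 14, 10, 15, 12, 13, 0, 2, 17, 9]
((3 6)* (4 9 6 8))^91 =(3 8 4 9 6)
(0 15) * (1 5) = (0 15)(1 5) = [15, 5, 2, 3, 4, 1, 6, 7, 8, 9, 10, 11, 12, 13, 14, 0]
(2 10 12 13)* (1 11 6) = (1 11 6)(2 10 12 13) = [0, 11, 10, 3, 4, 5, 1, 7, 8, 9, 12, 6, 13, 2]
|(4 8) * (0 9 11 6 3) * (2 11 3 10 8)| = 6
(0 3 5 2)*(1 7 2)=(0 3 5 1 7 2)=[3, 7, 0, 5, 4, 1, 6, 2]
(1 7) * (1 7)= [0, 1, 2, 3, 4, 5, 6, 7]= (7)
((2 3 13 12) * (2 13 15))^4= (2 3 15)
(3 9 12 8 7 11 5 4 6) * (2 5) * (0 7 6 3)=[7, 1, 5, 9, 3, 4, 0, 11, 6, 12, 10, 2, 8]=(0 7 11 2 5 4 3 9 12 8 6)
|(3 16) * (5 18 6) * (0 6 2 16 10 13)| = 9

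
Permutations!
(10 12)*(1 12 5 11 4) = [0, 12, 2, 3, 1, 11, 6, 7, 8, 9, 5, 4, 10] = (1 12 10 5 11 4)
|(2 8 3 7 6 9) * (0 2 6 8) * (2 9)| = |(0 9 6 2)(3 7 8)| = 12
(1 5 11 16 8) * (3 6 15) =(1 5 11 16 8)(3 6 15) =[0, 5, 2, 6, 4, 11, 15, 7, 1, 9, 10, 16, 12, 13, 14, 3, 8]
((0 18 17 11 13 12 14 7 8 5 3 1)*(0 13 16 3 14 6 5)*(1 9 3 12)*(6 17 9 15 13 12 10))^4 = ((0 18 9 3 15 13 1 12 17 11 16 10 6 5 14 7 8))^4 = (0 15 17 6 8 3 12 10 7 9 1 16 14 18 13 11 5)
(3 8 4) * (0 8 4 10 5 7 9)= (0 8 10 5 7 9)(3 4)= [8, 1, 2, 4, 3, 7, 6, 9, 10, 0, 5]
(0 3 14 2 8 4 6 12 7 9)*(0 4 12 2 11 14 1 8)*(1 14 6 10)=(0 3 14 11 6 2)(1 8 12 7 9 4 10)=[3, 8, 0, 14, 10, 5, 2, 9, 12, 4, 1, 6, 7, 13, 11]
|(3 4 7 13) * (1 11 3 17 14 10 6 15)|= |(1 11 3 4 7 13 17 14 10 6 15)|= 11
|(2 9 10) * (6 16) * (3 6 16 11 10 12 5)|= |(16)(2 9 12 5 3 6 11 10)|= 8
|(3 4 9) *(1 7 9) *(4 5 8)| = |(1 7 9 3 5 8 4)| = 7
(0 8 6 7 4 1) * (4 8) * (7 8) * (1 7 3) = (0 4 7 3 1)(6 8) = [4, 0, 2, 1, 7, 5, 8, 3, 6]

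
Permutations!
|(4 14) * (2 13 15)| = |(2 13 15)(4 14)| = 6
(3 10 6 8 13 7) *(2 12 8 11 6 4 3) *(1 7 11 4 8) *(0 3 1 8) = (0 3 10)(1 7 2 12 8 13 11 6 4) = [3, 7, 12, 10, 1, 5, 4, 2, 13, 9, 0, 6, 8, 11]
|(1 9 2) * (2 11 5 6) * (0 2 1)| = |(0 2)(1 9 11 5 6)| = 10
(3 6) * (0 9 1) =(0 9 1)(3 6) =[9, 0, 2, 6, 4, 5, 3, 7, 8, 1]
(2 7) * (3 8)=(2 7)(3 8)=[0, 1, 7, 8, 4, 5, 6, 2, 3]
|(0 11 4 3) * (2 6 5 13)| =|(0 11 4 3)(2 6 5 13)| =4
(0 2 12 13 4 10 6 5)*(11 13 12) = [2, 1, 11, 3, 10, 0, 5, 7, 8, 9, 6, 13, 12, 4] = (0 2 11 13 4 10 6 5)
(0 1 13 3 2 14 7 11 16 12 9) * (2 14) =[1, 13, 2, 14, 4, 5, 6, 11, 8, 0, 10, 16, 9, 3, 7, 15, 12] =(0 1 13 3 14 7 11 16 12 9)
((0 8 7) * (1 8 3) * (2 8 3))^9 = ((0 2 8 7)(1 3))^9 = (0 2 8 7)(1 3)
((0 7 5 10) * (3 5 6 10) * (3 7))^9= ((0 3 5 7 6 10))^9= (0 7)(3 6)(5 10)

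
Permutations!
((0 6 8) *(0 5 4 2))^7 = ((0 6 8 5 4 2))^7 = (0 6 8 5 4 2)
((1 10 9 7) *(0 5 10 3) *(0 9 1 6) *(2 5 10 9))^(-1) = (0 6 7 9 5 2 3 1 10)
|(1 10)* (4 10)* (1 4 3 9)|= |(1 3 9)(4 10)|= 6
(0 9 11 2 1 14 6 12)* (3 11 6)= (0 9 6 12)(1 14 3 11 2)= [9, 14, 1, 11, 4, 5, 12, 7, 8, 6, 10, 2, 0, 13, 3]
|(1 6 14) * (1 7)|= |(1 6 14 7)|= 4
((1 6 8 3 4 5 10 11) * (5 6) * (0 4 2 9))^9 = ((0 4 6 8 3 2 9)(1 5 10 11))^9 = (0 6 3 9 4 8 2)(1 5 10 11)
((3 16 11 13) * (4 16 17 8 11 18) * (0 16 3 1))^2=((0 16 18 4 3 17 8 11 13 1))^2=(0 18 3 8 13)(1 16 4 17 11)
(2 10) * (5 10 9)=(2 9 5 10)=[0, 1, 9, 3, 4, 10, 6, 7, 8, 5, 2]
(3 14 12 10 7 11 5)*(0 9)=(0 9)(3 14 12 10 7 11 5)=[9, 1, 2, 14, 4, 3, 6, 11, 8, 0, 7, 5, 10, 13, 12]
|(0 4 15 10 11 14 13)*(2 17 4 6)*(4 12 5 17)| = |(0 6 2 4 15 10 11 14 13)(5 17 12)| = 9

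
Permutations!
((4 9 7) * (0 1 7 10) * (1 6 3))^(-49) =(0 10 9 4 7 1 3 6)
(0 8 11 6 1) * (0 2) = (0 8 11 6 1 2) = [8, 2, 0, 3, 4, 5, 1, 7, 11, 9, 10, 6]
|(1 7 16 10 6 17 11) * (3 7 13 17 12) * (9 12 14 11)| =12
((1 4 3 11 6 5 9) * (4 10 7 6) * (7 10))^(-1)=(1 9 5 6 7)(3 4 11)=((1 7 6 5 9)(3 11 4))^(-1)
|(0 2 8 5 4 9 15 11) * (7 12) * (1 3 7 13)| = |(0 2 8 5 4 9 15 11)(1 3 7 12 13)| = 40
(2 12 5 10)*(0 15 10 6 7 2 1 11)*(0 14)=(0 15 10 1 11 14)(2 12 5 6 7)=[15, 11, 12, 3, 4, 6, 7, 2, 8, 9, 1, 14, 5, 13, 0, 10]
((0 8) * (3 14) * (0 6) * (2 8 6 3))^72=((0 6)(2 8 3 14))^72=(14)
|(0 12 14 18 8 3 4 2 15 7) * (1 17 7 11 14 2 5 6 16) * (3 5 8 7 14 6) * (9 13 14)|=|(0 12 2 15 11 6 16 1 17 9 13 14 18 7)(3 4 8 5)|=28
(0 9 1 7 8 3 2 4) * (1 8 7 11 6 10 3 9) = (0 1 11 6 10 3 2 4)(8 9) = [1, 11, 4, 2, 0, 5, 10, 7, 9, 8, 3, 6]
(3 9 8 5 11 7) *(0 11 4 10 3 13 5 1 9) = (0 11 7 13 5 4 10 3)(1 9 8) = [11, 9, 2, 0, 10, 4, 6, 13, 1, 8, 3, 7, 12, 5]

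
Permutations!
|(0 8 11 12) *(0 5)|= |(0 8 11 12 5)|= 5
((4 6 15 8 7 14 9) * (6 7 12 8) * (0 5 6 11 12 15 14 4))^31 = ((0 5 6 14 9)(4 7)(8 15 11 12))^31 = (0 5 6 14 9)(4 7)(8 12 11 15)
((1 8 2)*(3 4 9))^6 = (9)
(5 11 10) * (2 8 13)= (2 8 13)(5 11 10)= [0, 1, 8, 3, 4, 11, 6, 7, 13, 9, 5, 10, 12, 2]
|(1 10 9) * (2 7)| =6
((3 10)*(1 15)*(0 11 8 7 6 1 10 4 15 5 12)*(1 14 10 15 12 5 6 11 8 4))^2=(15)(0 7 4)(1 14 3 6 10)(8 11 12)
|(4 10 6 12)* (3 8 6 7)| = |(3 8 6 12 4 10 7)| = 7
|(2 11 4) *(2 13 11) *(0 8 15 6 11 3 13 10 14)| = 8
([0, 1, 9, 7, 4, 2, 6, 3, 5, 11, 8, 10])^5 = [0, 1, 5, 7, 4, 8, 6, 3, 10, 2, 11, 9]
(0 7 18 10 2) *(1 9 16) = (0 7 18 10 2)(1 9 16) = [7, 9, 0, 3, 4, 5, 6, 18, 8, 16, 2, 11, 12, 13, 14, 15, 1, 17, 10]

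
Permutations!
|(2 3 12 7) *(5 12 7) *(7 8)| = |(2 3 8 7)(5 12)| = 4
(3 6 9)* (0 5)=(0 5)(3 6 9)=[5, 1, 2, 6, 4, 0, 9, 7, 8, 3]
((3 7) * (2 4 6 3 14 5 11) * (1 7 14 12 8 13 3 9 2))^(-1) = (1 11 5 14 3 13 8 12 7)(2 9 6 4)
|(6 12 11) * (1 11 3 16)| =|(1 11 6 12 3 16)| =6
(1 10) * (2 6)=(1 10)(2 6)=[0, 10, 6, 3, 4, 5, 2, 7, 8, 9, 1]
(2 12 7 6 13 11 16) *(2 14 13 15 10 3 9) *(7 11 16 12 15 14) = (2 15 10 3 9)(6 14 13 16 7)(11 12) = [0, 1, 15, 9, 4, 5, 14, 6, 8, 2, 3, 12, 11, 16, 13, 10, 7]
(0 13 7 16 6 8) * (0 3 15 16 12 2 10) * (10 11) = [13, 1, 11, 15, 4, 5, 8, 12, 3, 9, 0, 10, 2, 7, 14, 16, 6] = (0 13 7 12 2 11 10)(3 15 16 6 8)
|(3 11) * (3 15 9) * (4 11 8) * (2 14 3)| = 8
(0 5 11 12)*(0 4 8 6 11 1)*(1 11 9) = (0 5 11 12 4 8 6 9 1) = [5, 0, 2, 3, 8, 11, 9, 7, 6, 1, 10, 12, 4]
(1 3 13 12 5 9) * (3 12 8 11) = (1 12 5 9)(3 13 8 11) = [0, 12, 2, 13, 4, 9, 6, 7, 11, 1, 10, 3, 5, 8]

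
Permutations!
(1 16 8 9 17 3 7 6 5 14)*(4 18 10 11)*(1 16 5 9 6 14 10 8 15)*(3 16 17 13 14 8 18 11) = (18)(1 5 10 3 7 8 6 9 13 14 17 16 15)(4 11) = [0, 5, 2, 7, 11, 10, 9, 8, 6, 13, 3, 4, 12, 14, 17, 1, 15, 16, 18]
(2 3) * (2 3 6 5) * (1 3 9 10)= [0, 3, 6, 9, 4, 2, 5, 7, 8, 10, 1]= (1 3 9 10)(2 6 5)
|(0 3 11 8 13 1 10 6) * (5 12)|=8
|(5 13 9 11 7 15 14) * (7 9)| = 10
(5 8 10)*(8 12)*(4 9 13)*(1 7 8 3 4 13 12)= (13)(1 7 8 10 5)(3 4 9 12)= [0, 7, 2, 4, 9, 1, 6, 8, 10, 12, 5, 11, 3, 13]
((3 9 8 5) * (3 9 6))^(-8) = ((3 6)(5 9 8))^(-8) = (5 9 8)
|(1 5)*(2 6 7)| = |(1 5)(2 6 7)| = 6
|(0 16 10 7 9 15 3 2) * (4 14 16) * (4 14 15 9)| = |(0 14 16 10 7 4 15 3 2)| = 9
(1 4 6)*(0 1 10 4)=[1, 0, 2, 3, 6, 5, 10, 7, 8, 9, 4]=(0 1)(4 6 10)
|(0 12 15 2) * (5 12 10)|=6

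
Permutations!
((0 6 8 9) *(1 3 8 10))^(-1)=(0 9 8 3 1 10 6)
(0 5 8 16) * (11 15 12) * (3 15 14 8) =(0 5 3 15 12 11 14 8 16) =[5, 1, 2, 15, 4, 3, 6, 7, 16, 9, 10, 14, 11, 13, 8, 12, 0]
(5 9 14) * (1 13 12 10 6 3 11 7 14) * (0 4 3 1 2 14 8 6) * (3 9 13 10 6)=(0 4 9 2 14 5 13 12 6 1 10)(3 11 7 8)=[4, 10, 14, 11, 9, 13, 1, 8, 3, 2, 0, 7, 6, 12, 5]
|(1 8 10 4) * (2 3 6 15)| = |(1 8 10 4)(2 3 6 15)| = 4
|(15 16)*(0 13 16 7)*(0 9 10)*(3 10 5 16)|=20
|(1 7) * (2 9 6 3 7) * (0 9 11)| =|(0 9 6 3 7 1 2 11)| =8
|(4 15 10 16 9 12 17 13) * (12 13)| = |(4 15 10 16 9 13)(12 17)| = 6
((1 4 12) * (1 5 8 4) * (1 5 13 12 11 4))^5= (1 8 5)(4 11)(12 13)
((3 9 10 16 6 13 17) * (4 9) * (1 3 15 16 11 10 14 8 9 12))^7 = (1 12 4 3)(6 17 16 13 15)(8 9 14)(10 11)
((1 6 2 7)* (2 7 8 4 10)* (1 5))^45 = (1 6 7 5)(2 8 4 10) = ((1 6 7 5)(2 8 4 10))^45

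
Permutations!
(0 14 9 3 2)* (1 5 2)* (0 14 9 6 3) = (0 9)(1 5 2 14 6 3) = [9, 5, 14, 1, 4, 2, 3, 7, 8, 0, 10, 11, 12, 13, 6]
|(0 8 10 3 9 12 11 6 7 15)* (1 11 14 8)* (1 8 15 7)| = 24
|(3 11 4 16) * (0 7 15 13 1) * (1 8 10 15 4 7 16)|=28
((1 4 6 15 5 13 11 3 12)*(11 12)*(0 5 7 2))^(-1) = (0 2 7 15 6 4 1 12 13 5)(3 11)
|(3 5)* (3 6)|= 3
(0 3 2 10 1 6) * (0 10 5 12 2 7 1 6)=(0 3 7 1)(2 5 12)(6 10)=[3, 0, 5, 7, 4, 12, 10, 1, 8, 9, 6, 11, 2]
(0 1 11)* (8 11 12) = (0 1 12 8 11) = [1, 12, 2, 3, 4, 5, 6, 7, 11, 9, 10, 0, 8]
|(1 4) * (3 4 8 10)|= |(1 8 10 3 4)|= 5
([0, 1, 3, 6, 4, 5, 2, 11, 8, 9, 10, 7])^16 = (11)(2 3 6)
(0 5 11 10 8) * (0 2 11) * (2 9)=(0 5)(2 11 10 8 9)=[5, 1, 11, 3, 4, 0, 6, 7, 9, 2, 8, 10]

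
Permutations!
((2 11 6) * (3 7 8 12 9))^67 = ((2 11 6)(3 7 8 12 9))^67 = (2 11 6)(3 8 9 7 12)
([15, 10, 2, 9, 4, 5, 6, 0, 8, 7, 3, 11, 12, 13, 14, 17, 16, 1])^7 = (0 7 9 3 10 1 17 15)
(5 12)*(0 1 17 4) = [1, 17, 2, 3, 0, 12, 6, 7, 8, 9, 10, 11, 5, 13, 14, 15, 16, 4] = (0 1 17 4)(5 12)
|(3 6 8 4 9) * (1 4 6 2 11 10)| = 14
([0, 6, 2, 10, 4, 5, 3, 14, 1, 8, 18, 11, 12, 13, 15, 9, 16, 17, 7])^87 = (1 15 18 6 9 7 3 8 14 10)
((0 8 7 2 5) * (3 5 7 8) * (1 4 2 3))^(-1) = (8)(0 5 3 7 2 4 1)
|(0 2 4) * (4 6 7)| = |(0 2 6 7 4)| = 5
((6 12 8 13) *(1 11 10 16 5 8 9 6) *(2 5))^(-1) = (1 13 8 5 2 16 10 11)(6 9 12)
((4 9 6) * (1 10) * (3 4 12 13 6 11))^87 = ((1 10)(3 4 9 11)(6 12 13))^87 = (13)(1 10)(3 11 9 4)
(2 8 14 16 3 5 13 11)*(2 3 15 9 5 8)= (3 8 14 16 15 9 5 13 11)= [0, 1, 2, 8, 4, 13, 6, 7, 14, 5, 10, 3, 12, 11, 16, 9, 15]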